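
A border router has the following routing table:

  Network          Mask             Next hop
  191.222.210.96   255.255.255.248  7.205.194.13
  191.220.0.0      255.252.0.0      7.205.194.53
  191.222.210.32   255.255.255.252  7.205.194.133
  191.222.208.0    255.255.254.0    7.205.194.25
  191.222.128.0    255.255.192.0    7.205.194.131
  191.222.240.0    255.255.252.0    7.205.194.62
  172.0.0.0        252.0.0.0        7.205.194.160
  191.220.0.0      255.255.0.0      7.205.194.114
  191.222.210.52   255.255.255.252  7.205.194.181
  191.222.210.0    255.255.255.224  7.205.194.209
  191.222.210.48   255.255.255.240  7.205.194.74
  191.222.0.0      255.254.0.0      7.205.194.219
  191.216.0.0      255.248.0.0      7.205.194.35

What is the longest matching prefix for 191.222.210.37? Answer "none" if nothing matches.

Entries matching 191.222.210.37:
  191.216.0.0/13 (191.216.0.0 - 191.223.255.255)
  191.220.0.0/14 (191.220.0.0 - 191.223.255.255)
  191.222.0.0/15 (191.222.0.0 - 191.223.255.255)
Most specific is 191.222.0.0/15.

191.222.0.0/15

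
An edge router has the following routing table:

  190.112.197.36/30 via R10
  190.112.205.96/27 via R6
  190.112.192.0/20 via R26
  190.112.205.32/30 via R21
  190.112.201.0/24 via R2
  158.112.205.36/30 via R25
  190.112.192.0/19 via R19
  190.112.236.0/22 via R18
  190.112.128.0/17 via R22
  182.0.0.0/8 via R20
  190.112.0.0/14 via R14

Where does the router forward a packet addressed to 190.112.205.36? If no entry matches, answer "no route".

R26

Routes whose prefix contains 190.112.205.36:
  190.112.0.0/14 (190.112.0.0 - 190.115.255.255) -> R14
  190.112.128.0/17 (190.112.128.0 - 190.112.255.255) -> R22
  190.112.192.0/19 (190.112.192.0 - 190.112.223.255) -> R19
  190.112.192.0/20 (190.112.192.0 - 190.112.207.255) -> R26
More-specific entries that do NOT match:
  190.112.197.36/30 (190.112.197.36 - 190.112.197.39) does not contain 190.112.205.36
  190.112.205.32/30 (190.112.205.32 - 190.112.205.35) does not contain 190.112.205.36
  158.112.205.36/30 (158.112.205.36 - 158.112.205.39) does not contain 190.112.205.36
  190.112.205.96/27 (190.112.205.96 - 190.112.205.127) does not contain 190.112.205.36
  190.112.201.0/24 (190.112.201.0 - 190.112.201.255) does not contain 190.112.205.36
  190.112.236.0/22 (190.112.236.0 - 190.112.239.255) does not contain 190.112.205.36
Longest matching prefix is /20 -> next hop R26.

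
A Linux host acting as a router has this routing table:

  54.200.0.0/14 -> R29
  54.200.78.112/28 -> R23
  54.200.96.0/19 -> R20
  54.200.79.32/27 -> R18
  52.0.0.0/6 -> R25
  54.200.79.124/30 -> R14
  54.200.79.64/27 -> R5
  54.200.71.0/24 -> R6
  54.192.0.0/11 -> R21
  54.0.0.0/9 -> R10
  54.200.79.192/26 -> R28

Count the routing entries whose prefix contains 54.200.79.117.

3

Prefixes containing 54.200.79.117:
  52.0.0.0/6 (52.0.0.0 - 55.255.255.255)
  54.192.0.0/11 (54.192.0.0 - 54.223.255.255)
  54.200.0.0/14 (54.200.0.0 - 54.203.255.255)
Total matching entries: 3.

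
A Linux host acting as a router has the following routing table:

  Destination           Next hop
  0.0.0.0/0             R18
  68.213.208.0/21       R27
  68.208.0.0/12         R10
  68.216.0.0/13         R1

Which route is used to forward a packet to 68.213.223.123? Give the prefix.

68.208.0.0/12

Entries matching 68.213.223.123:
  0.0.0.0/0 (default, matches everything)
  68.208.0.0/12 (68.208.0.0 - 68.223.255.255)
Most specific is 68.208.0.0/12.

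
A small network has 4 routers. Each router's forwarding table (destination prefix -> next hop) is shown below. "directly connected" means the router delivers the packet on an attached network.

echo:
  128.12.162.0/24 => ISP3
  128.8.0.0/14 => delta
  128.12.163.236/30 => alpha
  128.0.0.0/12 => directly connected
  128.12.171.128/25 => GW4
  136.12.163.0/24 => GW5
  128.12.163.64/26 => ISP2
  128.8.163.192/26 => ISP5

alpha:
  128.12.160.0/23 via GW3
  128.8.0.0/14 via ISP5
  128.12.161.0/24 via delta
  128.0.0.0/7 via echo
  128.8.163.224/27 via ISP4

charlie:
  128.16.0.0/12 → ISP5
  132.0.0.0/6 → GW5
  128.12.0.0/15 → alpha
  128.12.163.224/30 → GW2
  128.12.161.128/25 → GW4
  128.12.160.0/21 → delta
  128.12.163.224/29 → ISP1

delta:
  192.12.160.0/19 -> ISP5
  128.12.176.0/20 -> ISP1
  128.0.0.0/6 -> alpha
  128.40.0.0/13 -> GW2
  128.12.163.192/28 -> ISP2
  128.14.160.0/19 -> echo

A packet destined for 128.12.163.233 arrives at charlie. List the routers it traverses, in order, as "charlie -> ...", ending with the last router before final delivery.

charlie -> delta -> alpha -> echo

At charlie: longest match for 128.12.163.233 is 128.12.160.0/21 -> delta
At delta: longest match for 128.12.163.233 is 128.0.0.0/6 -> alpha
At alpha: longest match for 128.12.163.233 is 128.0.0.0/7 -> echo
At echo: longest match for 128.12.163.233 is 128.0.0.0/12 -> directly connected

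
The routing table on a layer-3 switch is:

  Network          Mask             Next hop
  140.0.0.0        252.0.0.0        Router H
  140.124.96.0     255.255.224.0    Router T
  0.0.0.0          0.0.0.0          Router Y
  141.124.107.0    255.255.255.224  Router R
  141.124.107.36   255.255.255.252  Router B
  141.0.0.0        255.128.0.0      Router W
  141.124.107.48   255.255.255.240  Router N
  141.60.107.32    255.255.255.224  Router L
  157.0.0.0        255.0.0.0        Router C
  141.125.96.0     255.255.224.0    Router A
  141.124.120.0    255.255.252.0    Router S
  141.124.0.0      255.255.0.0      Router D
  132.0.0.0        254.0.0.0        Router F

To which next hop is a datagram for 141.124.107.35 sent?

Router D

Routes whose prefix contains 141.124.107.35:
  0.0.0.0/0 (default, matches everything) -> Router Y
  140.0.0.0/6 (140.0.0.0 - 143.255.255.255) -> Router H
  141.0.0.0/9 (141.0.0.0 - 141.127.255.255) -> Router W
  141.124.0.0/16 (141.124.0.0 - 141.124.255.255) -> Router D
More-specific entries that do NOT match:
  141.124.107.36/30 (141.124.107.36 - 141.124.107.39) does not contain 141.124.107.35
  141.124.107.48/28 (141.124.107.48 - 141.124.107.63) does not contain 141.124.107.35
  141.124.107.0/27 (141.124.107.0 - 141.124.107.31) does not contain 141.124.107.35
  141.60.107.32/27 (141.60.107.32 - 141.60.107.63) does not contain 141.124.107.35
  141.124.120.0/22 (141.124.120.0 - 141.124.123.255) does not contain 141.124.107.35
  140.124.96.0/19 (140.124.96.0 - 140.124.127.255) does not contain 141.124.107.35
  141.125.96.0/19 (141.125.96.0 - 141.125.127.255) does not contain 141.124.107.35
Longest matching prefix is /16 -> next hop Router D.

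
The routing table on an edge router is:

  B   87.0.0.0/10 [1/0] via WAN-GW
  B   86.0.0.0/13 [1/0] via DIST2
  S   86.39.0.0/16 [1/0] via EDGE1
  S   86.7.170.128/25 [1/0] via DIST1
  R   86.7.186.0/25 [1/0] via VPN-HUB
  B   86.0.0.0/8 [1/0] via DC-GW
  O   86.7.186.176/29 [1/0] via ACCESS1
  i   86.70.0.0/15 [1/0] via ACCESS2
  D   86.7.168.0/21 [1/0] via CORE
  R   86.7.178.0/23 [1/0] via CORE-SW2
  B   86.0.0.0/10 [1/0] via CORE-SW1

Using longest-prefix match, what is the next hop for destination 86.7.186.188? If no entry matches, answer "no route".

DIST2

Routes whose prefix contains 86.7.186.188:
  86.0.0.0/8 (86.0.0.0 - 86.255.255.255) -> DC-GW
  86.0.0.0/10 (86.0.0.0 - 86.63.255.255) -> CORE-SW1
  86.0.0.0/13 (86.0.0.0 - 86.7.255.255) -> DIST2
More-specific entries that do NOT match:
  86.7.186.176/29 (86.7.186.176 - 86.7.186.183) does not contain 86.7.186.188
  86.7.170.128/25 (86.7.170.128 - 86.7.170.255) does not contain 86.7.186.188
  86.7.186.0/25 (86.7.186.0 - 86.7.186.127) does not contain 86.7.186.188
  86.7.178.0/23 (86.7.178.0 - 86.7.179.255) does not contain 86.7.186.188
  86.7.168.0/21 (86.7.168.0 - 86.7.175.255) does not contain 86.7.186.188
  86.39.0.0/16 (86.39.0.0 - 86.39.255.255) does not contain 86.7.186.188
  86.70.0.0/15 (86.70.0.0 - 86.71.255.255) does not contain 86.7.186.188
Longest matching prefix is /13 -> next hop DIST2.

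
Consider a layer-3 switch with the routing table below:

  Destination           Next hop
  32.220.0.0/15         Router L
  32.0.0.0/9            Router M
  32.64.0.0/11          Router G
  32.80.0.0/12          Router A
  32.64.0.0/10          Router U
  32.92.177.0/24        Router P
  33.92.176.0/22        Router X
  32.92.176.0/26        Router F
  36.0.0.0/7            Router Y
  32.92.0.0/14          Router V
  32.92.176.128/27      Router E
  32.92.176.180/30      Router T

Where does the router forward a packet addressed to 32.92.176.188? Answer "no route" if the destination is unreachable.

Routes whose prefix contains 32.92.176.188:
  32.0.0.0/9 (32.0.0.0 - 32.127.255.255) -> Router M
  32.64.0.0/10 (32.64.0.0 - 32.127.255.255) -> Router U
  32.64.0.0/11 (32.64.0.0 - 32.95.255.255) -> Router G
  32.80.0.0/12 (32.80.0.0 - 32.95.255.255) -> Router A
  32.92.0.0/14 (32.92.0.0 - 32.95.255.255) -> Router V
More-specific entries that do NOT match:
  32.92.176.180/30 (32.92.176.180 - 32.92.176.183) does not contain 32.92.176.188
  32.92.176.128/27 (32.92.176.128 - 32.92.176.159) does not contain 32.92.176.188
  32.92.176.0/26 (32.92.176.0 - 32.92.176.63) does not contain 32.92.176.188
  32.92.177.0/24 (32.92.177.0 - 32.92.177.255) does not contain 32.92.176.188
  33.92.176.0/22 (33.92.176.0 - 33.92.179.255) does not contain 32.92.176.188
  32.220.0.0/15 (32.220.0.0 - 32.221.255.255) does not contain 32.92.176.188
Longest matching prefix is /14 -> next hop Router V.

Router V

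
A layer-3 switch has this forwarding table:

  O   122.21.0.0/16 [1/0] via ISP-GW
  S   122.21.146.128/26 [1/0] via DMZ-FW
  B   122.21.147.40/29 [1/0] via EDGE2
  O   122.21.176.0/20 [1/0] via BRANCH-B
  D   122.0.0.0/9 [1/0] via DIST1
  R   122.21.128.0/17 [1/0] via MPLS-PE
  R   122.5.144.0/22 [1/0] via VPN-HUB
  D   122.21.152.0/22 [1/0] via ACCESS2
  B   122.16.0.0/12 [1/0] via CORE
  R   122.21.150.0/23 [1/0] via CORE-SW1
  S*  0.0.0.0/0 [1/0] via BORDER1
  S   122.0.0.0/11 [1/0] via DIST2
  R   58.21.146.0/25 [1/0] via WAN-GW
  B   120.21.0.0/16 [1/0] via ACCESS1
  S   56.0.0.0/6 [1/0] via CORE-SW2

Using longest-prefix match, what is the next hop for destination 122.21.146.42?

Routes whose prefix contains 122.21.146.42:
  0.0.0.0/0 (default, matches everything) -> BORDER1
  122.0.0.0/9 (122.0.0.0 - 122.127.255.255) -> DIST1
  122.0.0.0/11 (122.0.0.0 - 122.31.255.255) -> DIST2
  122.16.0.0/12 (122.16.0.0 - 122.31.255.255) -> CORE
  122.21.0.0/16 (122.21.0.0 - 122.21.255.255) -> ISP-GW
  122.21.128.0/17 (122.21.128.0 - 122.21.255.255) -> MPLS-PE
More-specific entries that do NOT match:
  122.21.147.40/29 (122.21.147.40 - 122.21.147.47) does not contain 122.21.146.42
  122.21.146.128/26 (122.21.146.128 - 122.21.146.191) does not contain 122.21.146.42
  58.21.146.0/25 (58.21.146.0 - 58.21.146.127) does not contain 122.21.146.42
  122.21.150.0/23 (122.21.150.0 - 122.21.151.255) does not contain 122.21.146.42
  122.5.144.0/22 (122.5.144.0 - 122.5.147.255) does not contain 122.21.146.42
  122.21.152.0/22 (122.21.152.0 - 122.21.155.255) does not contain 122.21.146.42
  122.21.176.0/20 (122.21.176.0 - 122.21.191.255) does not contain 122.21.146.42
Longest matching prefix is /17 -> next hop MPLS-PE.

MPLS-PE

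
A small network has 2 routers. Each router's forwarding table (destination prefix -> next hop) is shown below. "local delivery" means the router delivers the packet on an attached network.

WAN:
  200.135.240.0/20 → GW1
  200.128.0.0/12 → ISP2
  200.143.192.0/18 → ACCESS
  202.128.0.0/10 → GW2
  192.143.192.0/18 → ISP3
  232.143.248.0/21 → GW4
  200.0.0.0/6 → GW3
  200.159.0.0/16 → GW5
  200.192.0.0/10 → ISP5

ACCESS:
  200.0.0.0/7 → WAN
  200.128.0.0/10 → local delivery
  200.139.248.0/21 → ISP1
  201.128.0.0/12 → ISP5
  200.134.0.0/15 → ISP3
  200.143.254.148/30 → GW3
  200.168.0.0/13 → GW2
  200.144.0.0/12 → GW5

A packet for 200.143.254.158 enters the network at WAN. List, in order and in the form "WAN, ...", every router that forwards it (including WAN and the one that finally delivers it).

At WAN: longest match for 200.143.254.158 is 200.143.192.0/18 -> ACCESS
At ACCESS: longest match for 200.143.254.158 is 200.128.0.0/10 -> local delivery

WAN, ACCESS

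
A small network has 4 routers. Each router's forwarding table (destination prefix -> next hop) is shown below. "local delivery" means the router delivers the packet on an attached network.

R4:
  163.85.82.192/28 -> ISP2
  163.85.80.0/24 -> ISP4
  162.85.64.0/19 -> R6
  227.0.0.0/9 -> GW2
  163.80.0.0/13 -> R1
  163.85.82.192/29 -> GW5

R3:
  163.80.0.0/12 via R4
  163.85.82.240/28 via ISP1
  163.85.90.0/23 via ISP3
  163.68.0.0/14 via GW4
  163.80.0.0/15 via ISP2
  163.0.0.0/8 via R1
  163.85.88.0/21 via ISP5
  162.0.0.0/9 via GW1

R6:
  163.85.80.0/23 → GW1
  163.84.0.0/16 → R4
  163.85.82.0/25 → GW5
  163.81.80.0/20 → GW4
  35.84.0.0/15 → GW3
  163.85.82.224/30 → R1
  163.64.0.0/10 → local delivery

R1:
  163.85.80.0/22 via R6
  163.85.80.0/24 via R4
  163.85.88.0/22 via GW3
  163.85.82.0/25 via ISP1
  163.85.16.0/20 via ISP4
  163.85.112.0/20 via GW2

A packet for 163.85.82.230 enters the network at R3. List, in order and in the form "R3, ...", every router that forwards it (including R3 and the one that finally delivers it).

At R3: longest match for 163.85.82.230 is 163.80.0.0/12 -> R4
At R4: longest match for 163.85.82.230 is 163.80.0.0/13 -> R1
At R1: longest match for 163.85.82.230 is 163.85.80.0/22 -> R6
At R6: longest match for 163.85.82.230 is 163.64.0.0/10 -> local delivery

R3, R4, R1, R6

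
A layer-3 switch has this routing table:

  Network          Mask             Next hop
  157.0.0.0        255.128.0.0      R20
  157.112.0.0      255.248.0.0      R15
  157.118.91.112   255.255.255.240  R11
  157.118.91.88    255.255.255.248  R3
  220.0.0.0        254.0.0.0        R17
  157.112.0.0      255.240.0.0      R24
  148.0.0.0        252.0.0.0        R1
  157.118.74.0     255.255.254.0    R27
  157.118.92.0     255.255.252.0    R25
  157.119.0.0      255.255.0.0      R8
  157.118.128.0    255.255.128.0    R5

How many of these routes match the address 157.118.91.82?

3

Prefixes containing 157.118.91.82:
  157.0.0.0/9 (157.0.0.0 - 157.127.255.255)
  157.112.0.0/12 (157.112.0.0 - 157.127.255.255)
  157.112.0.0/13 (157.112.0.0 - 157.119.255.255)
Total matching entries: 3.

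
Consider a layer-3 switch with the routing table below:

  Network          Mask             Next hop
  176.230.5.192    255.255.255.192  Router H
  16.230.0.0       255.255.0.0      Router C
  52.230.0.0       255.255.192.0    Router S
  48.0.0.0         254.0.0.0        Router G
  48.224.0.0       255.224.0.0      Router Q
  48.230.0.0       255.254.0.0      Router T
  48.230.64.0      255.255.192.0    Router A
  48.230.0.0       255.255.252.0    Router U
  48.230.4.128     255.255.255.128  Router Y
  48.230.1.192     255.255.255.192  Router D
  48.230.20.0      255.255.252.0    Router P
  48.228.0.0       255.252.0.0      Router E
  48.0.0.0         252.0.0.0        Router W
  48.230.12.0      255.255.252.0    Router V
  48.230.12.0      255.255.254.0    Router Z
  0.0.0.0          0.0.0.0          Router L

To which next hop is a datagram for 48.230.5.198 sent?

Routes whose prefix contains 48.230.5.198:
  0.0.0.0/0 (default, matches everything) -> Router L
  48.0.0.0/6 (48.0.0.0 - 51.255.255.255) -> Router W
  48.0.0.0/7 (48.0.0.0 - 49.255.255.255) -> Router G
  48.224.0.0/11 (48.224.0.0 - 48.255.255.255) -> Router Q
  48.228.0.0/14 (48.228.0.0 - 48.231.255.255) -> Router E
  48.230.0.0/15 (48.230.0.0 - 48.231.255.255) -> Router T
More-specific entries that do NOT match:
  176.230.5.192/26 (176.230.5.192 - 176.230.5.255) does not contain 48.230.5.198
  48.230.1.192/26 (48.230.1.192 - 48.230.1.255) does not contain 48.230.5.198
  48.230.4.128/25 (48.230.4.128 - 48.230.4.255) does not contain 48.230.5.198
  48.230.12.0/23 (48.230.12.0 - 48.230.13.255) does not contain 48.230.5.198
  48.230.0.0/22 (48.230.0.0 - 48.230.3.255) does not contain 48.230.5.198
  48.230.20.0/22 (48.230.20.0 - 48.230.23.255) does not contain 48.230.5.198
  48.230.12.0/22 (48.230.12.0 - 48.230.15.255) does not contain 48.230.5.198
  52.230.0.0/18 (52.230.0.0 - 52.230.63.255) does not contain 48.230.5.198
  48.230.64.0/18 (48.230.64.0 - 48.230.127.255) does not contain 48.230.5.198
  16.230.0.0/16 (16.230.0.0 - 16.230.255.255) does not contain 48.230.5.198
Longest matching prefix is /15 -> next hop Router T.

Router T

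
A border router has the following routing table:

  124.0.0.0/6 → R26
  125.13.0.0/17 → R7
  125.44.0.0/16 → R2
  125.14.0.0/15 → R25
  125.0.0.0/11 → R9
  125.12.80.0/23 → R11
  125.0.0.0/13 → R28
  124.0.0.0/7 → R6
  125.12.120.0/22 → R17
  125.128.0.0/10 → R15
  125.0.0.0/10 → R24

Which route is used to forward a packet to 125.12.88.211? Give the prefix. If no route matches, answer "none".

Entries matching 125.12.88.211:
  124.0.0.0/6 (124.0.0.0 - 127.255.255.255)
  124.0.0.0/7 (124.0.0.0 - 125.255.255.255)
  125.0.0.0/10 (125.0.0.0 - 125.63.255.255)
  125.0.0.0/11 (125.0.0.0 - 125.31.255.255)
Most specific is 125.0.0.0/11.

125.0.0.0/11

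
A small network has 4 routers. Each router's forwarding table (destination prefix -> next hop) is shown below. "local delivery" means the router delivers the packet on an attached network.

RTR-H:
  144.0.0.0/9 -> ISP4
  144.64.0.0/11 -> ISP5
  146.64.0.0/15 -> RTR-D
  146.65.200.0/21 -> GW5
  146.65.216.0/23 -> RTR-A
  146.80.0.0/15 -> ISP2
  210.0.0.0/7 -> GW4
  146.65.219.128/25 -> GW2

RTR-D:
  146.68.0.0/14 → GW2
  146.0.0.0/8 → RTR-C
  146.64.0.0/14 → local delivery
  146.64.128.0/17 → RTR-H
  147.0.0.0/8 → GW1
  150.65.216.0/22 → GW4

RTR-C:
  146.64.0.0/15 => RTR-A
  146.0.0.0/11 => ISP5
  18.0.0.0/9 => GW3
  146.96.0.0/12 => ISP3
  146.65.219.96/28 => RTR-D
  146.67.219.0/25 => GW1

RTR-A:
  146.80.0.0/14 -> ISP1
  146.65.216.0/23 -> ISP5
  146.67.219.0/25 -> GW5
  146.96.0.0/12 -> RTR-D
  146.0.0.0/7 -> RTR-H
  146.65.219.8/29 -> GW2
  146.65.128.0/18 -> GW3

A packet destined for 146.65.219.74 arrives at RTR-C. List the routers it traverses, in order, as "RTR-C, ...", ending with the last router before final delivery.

At RTR-C: longest match for 146.65.219.74 is 146.64.0.0/15 -> RTR-A
At RTR-A: longest match for 146.65.219.74 is 146.0.0.0/7 -> RTR-H
At RTR-H: longest match for 146.65.219.74 is 146.64.0.0/15 -> RTR-D
At RTR-D: longest match for 146.65.219.74 is 146.64.0.0/14 -> local delivery

RTR-C, RTR-A, RTR-H, RTR-D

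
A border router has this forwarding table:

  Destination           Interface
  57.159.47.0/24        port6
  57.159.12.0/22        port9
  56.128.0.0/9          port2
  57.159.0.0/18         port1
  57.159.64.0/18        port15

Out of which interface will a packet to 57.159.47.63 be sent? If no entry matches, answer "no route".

Routes whose prefix contains 57.159.47.63:
  57.159.0.0/18 (57.159.0.0 - 57.159.63.255) -> port1
  57.159.47.0/24 (57.159.47.0 - 57.159.47.255) -> port6
Longest matching prefix is /24 -> interface port6.

port6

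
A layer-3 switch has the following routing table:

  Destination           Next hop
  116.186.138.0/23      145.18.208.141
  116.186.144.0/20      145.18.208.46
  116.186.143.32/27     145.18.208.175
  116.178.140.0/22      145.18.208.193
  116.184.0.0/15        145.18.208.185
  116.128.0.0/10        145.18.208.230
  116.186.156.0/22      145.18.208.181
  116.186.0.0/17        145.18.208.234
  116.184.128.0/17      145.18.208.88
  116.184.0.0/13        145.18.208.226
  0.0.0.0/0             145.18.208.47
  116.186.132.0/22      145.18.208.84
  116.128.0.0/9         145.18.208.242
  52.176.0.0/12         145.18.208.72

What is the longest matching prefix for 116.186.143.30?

Entries matching 116.186.143.30:
  0.0.0.0/0 (default, matches everything)
  116.128.0.0/9 (116.128.0.0 - 116.255.255.255)
  116.128.0.0/10 (116.128.0.0 - 116.191.255.255)
  116.184.0.0/13 (116.184.0.0 - 116.191.255.255)
Most specific is 116.184.0.0/13.

116.184.0.0/13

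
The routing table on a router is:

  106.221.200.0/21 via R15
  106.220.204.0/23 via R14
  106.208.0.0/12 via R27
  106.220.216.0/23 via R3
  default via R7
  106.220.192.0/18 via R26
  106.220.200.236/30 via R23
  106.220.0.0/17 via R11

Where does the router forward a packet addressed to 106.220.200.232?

R26

Routes whose prefix contains 106.220.200.232:
  0.0.0.0/0 (default, matches everything) -> R7
  106.208.0.0/12 (106.208.0.0 - 106.223.255.255) -> R27
  106.220.192.0/18 (106.220.192.0 - 106.220.255.255) -> R26
More-specific entries that do NOT match:
  106.220.200.236/30 (106.220.200.236 - 106.220.200.239) does not contain 106.220.200.232
  106.220.204.0/23 (106.220.204.0 - 106.220.205.255) does not contain 106.220.200.232
  106.220.216.0/23 (106.220.216.0 - 106.220.217.255) does not contain 106.220.200.232
  106.221.200.0/21 (106.221.200.0 - 106.221.207.255) does not contain 106.220.200.232
Longest matching prefix is /18 -> next hop R26.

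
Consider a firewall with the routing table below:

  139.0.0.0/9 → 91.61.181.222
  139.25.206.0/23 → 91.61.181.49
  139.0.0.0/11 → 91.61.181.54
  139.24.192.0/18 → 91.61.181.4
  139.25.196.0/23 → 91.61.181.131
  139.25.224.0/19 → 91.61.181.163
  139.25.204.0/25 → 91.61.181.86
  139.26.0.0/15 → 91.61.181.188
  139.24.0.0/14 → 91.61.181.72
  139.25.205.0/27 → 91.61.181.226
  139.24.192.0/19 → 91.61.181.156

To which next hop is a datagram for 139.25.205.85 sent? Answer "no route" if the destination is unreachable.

Routes whose prefix contains 139.25.205.85:
  139.0.0.0/9 (139.0.0.0 - 139.127.255.255) -> 91.61.181.222
  139.0.0.0/11 (139.0.0.0 - 139.31.255.255) -> 91.61.181.54
  139.24.0.0/14 (139.24.0.0 - 139.27.255.255) -> 91.61.181.72
More-specific entries that do NOT match:
  139.25.205.0/27 (139.25.205.0 - 139.25.205.31) does not contain 139.25.205.85
  139.25.204.0/25 (139.25.204.0 - 139.25.204.127) does not contain 139.25.205.85
  139.25.206.0/23 (139.25.206.0 - 139.25.207.255) does not contain 139.25.205.85
  139.25.196.0/23 (139.25.196.0 - 139.25.197.255) does not contain 139.25.205.85
  139.25.224.0/19 (139.25.224.0 - 139.25.255.255) does not contain 139.25.205.85
  139.24.192.0/19 (139.24.192.0 - 139.24.223.255) does not contain 139.25.205.85
  139.24.192.0/18 (139.24.192.0 - 139.24.255.255) does not contain 139.25.205.85
  139.26.0.0/15 (139.26.0.0 - 139.27.255.255) does not contain 139.25.205.85
Longest matching prefix is /14 -> next hop 91.61.181.72.

91.61.181.72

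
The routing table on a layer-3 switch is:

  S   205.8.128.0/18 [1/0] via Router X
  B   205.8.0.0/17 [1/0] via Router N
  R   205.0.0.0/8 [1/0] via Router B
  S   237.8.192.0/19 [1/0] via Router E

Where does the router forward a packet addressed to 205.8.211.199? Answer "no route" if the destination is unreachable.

Routes whose prefix contains 205.8.211.199:
  205.0.0.0/8 (205.0.0.0 - 205.255.255.255) -> Router B
More-specific entries that do NOT match:
  237.8.192.0/19 (237.8.192.0 - 237.8.223.255) does not contain 205.8.211.199
  205.8.128.0/18 (205.8.128.0 - 205.8.191.255) does not contain 205.8.211.199
  205.8.0.0/17 (205.8.0.0 - 205.8.127.255) does not contain 205.8.211.199
Longest matching prefix is /8 -> next hop Router B.

Router B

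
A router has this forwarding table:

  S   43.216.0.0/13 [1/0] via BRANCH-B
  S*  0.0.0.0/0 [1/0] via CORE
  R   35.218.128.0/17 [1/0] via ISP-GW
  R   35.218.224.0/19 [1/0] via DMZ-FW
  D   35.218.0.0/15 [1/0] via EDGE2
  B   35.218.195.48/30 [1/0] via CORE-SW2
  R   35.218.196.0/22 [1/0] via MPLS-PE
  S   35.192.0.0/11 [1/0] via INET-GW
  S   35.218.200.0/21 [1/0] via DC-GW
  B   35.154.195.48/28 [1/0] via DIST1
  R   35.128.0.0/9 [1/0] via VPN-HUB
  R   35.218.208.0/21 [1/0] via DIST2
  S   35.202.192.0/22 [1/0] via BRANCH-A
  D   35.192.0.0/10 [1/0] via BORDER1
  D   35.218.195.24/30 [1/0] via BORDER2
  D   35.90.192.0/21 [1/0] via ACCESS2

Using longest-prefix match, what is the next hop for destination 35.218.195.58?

Routes whose prefix contains 35.218.195.58:
  0.0.0.0/0 (default, matches everything) -> CORE
  35.128.0.0/9 (35.128.0.0 - 35.255.255.255) -> VPN-HUB
  35.192.0.0/10 (35.192.0.0 - 35.255.255.255) -> BORDER1
  35.192.0.0/11 (35.192.0.0 - 35.223.255.255) -> INET-GW
  35.218.0.0/15 (35.218.0.0 - 35.219.255.255) -> EDGE2
  35.218.128.0/17 (35.218.128.0 - 35.218.255.255) -> ISP-GW
More-specific entries that do NOT match:
  35.218.195.48/30 (35.218.195.48 - 35.218.195.51) does not contain 35.218.195.58
  35.218.195.24/30 (35.218.195.24 - 35.218.195.27) does not contain 35.218.195.58
  35.154.195.48/28 (35.154.195.48 - 35.154.195.63) does not contain 35.218.195.58
  35.218.196.0/22 (35.218.196.0 - 35.218.199.255) does not contain 35.218.195.58
  35.202.192.0/22 (35.202.192.0 - 35.202.195.255) does not contain 35.218.195.58
  35.218.200.0/21 (35.218.200.0 - 35.218.207.255) does not contain 35.218.195.58
  35.218.208.0/21 (35.218.208.0 - 35.218.215.255) does not contain 35.218.195.58
  35.90.192.0/21 (35.90.192.0 - 35.90.199.255) does not contain 35.218.195.58
  35.218.224.0/19 (35.218.224.0 - 35.218.255.255) does not contain 35.218.195.58
Longest matching prefix is /17 -> next hop ISP-GW.

ISP-GW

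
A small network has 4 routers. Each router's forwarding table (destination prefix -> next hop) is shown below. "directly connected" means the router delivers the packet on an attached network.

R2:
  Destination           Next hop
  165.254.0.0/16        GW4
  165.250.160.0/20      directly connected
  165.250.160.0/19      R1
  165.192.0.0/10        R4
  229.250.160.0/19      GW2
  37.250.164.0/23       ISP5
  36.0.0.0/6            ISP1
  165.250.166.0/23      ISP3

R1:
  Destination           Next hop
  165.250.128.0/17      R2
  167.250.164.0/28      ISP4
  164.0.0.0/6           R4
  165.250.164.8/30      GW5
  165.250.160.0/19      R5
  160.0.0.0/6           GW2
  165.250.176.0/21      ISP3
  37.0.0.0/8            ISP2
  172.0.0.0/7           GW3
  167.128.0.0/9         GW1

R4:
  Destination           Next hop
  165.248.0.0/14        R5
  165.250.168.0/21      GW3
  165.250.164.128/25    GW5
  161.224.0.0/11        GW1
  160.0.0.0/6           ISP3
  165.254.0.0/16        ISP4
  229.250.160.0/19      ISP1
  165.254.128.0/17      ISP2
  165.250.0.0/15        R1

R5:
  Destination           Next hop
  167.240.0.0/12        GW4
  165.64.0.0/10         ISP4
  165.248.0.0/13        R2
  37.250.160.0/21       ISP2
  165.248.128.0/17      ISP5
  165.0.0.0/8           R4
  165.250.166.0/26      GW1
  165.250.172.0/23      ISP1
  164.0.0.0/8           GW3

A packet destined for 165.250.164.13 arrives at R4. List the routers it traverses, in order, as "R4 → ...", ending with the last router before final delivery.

At R4: longest match for 165.250.164.13 is 165.250.0.0/15 -> R1
At R1: longest match for 165.250.164.13 is 165.250.160.0/19 -> R5
At R5: longest match for 165.250.164.13 is 165.248.0.0/13 -> R2
At R2: longest match for 165.250.164.13 is 165.250.160.0/20 -> directly connected

R4 → R1 → R5 → R2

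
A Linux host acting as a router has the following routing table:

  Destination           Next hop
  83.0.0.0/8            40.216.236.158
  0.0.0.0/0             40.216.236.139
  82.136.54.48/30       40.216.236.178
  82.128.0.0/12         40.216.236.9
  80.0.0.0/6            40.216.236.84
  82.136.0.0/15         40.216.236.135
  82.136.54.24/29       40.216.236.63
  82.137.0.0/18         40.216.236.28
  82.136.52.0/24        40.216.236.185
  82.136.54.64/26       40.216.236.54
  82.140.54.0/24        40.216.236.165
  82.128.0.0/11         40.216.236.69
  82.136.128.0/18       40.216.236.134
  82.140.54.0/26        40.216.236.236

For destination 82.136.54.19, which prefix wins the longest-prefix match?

Entries matching 82.136.54.19:
  0.0.0.0/0 (default, matches everything)
  80.0.0.0/6 (80.0.0.0 - 83.255.255.255)
  82.128.0.0/11 (82.128.0.0 - 82.159.255.255)
  82.128.0.0/12 (82.128.0.0 - 82.143.255.255)
  82.136.0.0/15 (82.136.0.0 - 82.137.255.255)
Most specific is 82.136.0.0/15.

82.136.0.0/15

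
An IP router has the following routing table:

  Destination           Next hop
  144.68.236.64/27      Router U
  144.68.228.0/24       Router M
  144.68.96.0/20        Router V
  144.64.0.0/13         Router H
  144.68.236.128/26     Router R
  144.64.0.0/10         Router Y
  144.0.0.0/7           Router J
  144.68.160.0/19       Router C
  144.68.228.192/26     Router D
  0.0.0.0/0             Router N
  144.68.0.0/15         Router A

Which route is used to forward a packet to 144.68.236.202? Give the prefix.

Entries matching 144.68.236.202:
  0.0.0.0/0 (default, matches everything)
  144.0.0.0/7 (144.0.0.0 - 145.255.255.255)
  144.64.0.0/10 (144.64.0.0 - 144.127.255.255)
  144.64.0.0/13 (144.64.0.0 - 144.71.255.255)
  144.68.0.0/15 (144.68.0.0 - 144.69.255.255)
Most specific is 144.68.0.0/15.

144.68.0.0/15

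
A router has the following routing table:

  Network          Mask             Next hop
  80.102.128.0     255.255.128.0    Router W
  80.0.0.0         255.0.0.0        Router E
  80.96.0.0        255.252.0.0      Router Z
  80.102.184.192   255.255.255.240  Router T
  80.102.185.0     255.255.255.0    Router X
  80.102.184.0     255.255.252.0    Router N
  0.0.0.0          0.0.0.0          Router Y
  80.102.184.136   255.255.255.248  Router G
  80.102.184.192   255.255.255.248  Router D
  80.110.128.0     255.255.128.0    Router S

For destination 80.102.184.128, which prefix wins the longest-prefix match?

80.102.184.0/22

Entries matching 80.102.184.128:
  0.0.0.0/0 (default, matches everything)
  80.0.0.0/8 (80.0.0.0 - 80.255.255.255)
  80.102.128.0/17 (80.102.128.0 - 80.102.255.255)
  80.102.184.0/22 (80.102.184.0 - 80.102.187.255)
Most specific is 80.102.184.0/22.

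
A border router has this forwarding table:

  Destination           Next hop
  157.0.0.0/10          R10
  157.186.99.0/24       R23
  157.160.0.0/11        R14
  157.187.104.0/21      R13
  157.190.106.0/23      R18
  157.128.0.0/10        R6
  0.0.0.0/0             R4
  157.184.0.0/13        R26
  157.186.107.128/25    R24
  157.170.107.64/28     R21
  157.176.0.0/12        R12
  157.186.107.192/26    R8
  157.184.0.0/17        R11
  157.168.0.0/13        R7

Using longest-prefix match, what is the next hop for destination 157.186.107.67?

R26

Routes whose prefix contains 157.186.107.67:
  0.0.0.0/0 (default, matches everything) -> R4
  157.128.0.0/10 (157.128.0.0 - 157.191.255.255) -> R6
  157.160.0.0/11 (157.160.0.0 - 157.191.255.255) -> R14
  157.176.0.0/12 (157.176.0.0 - 157.191.255.255) -> R12
  157.184.0.0/13 (157.184.0.0 - 157.191.255.255) -> R26
More-specific entries that do NOT match:
  157.170.107.64/28 (157.170.107.64 - 157.170.107.79) does not contain 157.186.107.67
  157.186.107.192/26 (157.186.107.192 - 157.186.107.255) does not contain 157.186.107.67
  157.186.107.128/25 (157.186.107.128 - 157.186.107.255) does not contain 157.186.107.67
  157.186.99.0/24 (157.186.99.0 - 157.186.99.255) does not contain 157.186.107.67
  157.190.106.0/23 (157.190.106.0 - 157.190.107.255) does not contain 157.186.107.67
  157.187.104.0/21 (157.187.104.0 - 157.187.111.255) does not contain 157.186.107.67
  157.184.0.0/17 (157.184.0.0 - 157.184.127.255) does not contain 157.186.107.67
Longest matching prefix is /13 -> next hop R26.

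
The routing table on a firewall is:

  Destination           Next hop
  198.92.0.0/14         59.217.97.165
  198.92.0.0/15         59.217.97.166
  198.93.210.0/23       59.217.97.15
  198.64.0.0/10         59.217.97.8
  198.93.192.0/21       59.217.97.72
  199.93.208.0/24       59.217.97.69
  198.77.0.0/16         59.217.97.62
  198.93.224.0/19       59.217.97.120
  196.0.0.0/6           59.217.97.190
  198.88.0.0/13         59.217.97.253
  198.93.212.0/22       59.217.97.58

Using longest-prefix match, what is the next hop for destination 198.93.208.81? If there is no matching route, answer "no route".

Routes whose prefix contains 198.93.208.81:
  196.0.0.0/6 (196.0.0.0 - 199.255.255.255) -> 59.217.97.190
  198.64.0.0/10 (198.64.0.0 - 198.127.255.255) -> 59.217.97.8
  198.88.0.0/13 (198.88.0.0 - 198.95.255.255) -> 59.217.97.253
  198.92.0.0/14 (198.92.0.0 - 198.95.255.255) -> 59.217.97.165
  198.92.0.0/15 (198.92.0.0 - 198.93.255.255) -> 59.217.97.166
More-specific entries that do NOT match:
  199.93.208.0/24 (199.93.208.0 - 199.93.208.255) does not contain 198.93.208.81
  198.93.210.0/23 (198.93.210.0 - 198.93.211.255) does not contain 198.93.208.81
  198.93.212.0/22 (198.93.212.0 - 198.93.215.255) does not contain 198.93.208.81
  198.93.192.0/21 (198.93.192.0 - 198.93.199.255) does not contain 198.93.208.81
  198.93.224.0/19 (198.93.224.0 - 198.93.255.255) does not contain 198.93.208.81
  198.77.0.0/16 (198.77.0.0 - 198.77.255.255) does not contain 198.93.208.81
Longest matching prefix is /15 -> next hop 59.217.97.166.

59.217.97.166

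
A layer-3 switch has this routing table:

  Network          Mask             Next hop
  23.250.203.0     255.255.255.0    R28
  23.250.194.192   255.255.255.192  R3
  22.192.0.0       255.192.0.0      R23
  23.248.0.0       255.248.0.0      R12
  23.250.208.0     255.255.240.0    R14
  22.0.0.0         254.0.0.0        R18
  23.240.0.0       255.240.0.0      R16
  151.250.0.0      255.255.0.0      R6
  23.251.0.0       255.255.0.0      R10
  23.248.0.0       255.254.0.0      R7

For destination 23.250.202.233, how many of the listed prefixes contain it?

Prefixes containing 23.250.202.233:
  22.0.0.0/7 (22.0.0.0 - 23.255.255.255)
  23.240.0.0/12 (23.240.0.0 - 23.255.255.255)
  23.248.0.0/13 (23.248.0.0 - 23.255.255.255)
Total matching entries: 3.

3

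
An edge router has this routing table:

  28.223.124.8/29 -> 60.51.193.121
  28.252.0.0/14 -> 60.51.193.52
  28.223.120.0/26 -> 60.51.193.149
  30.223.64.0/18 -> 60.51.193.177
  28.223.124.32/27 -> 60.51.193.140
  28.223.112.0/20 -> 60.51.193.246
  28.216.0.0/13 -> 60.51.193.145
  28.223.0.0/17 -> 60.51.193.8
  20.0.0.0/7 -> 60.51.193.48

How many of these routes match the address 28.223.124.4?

3

Prefixes containing 28.223.124.4:
  28.216.0.0/13 (28.216.0.0 - 28.223.255.255)
  28.223.0.0/17 (28.223.0.0 - 28.223.127.255)
  28.223.112.0/20 (28.223.112.0 - 28.223.127.255)
Total matching entries: 3.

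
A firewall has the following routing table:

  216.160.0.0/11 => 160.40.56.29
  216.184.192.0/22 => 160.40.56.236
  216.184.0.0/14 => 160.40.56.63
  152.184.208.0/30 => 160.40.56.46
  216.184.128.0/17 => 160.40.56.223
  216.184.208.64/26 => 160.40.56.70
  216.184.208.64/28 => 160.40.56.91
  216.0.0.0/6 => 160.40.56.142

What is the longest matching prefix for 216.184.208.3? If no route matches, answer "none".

Entries matching 216.184.208.3:
  216.0.0.0/6 (216.0.0.0 - 219.255.255.255)
  216.160.0.0/11 (216.160.0.0 - 216.191.255.255)
  216.184.0.0/14 (216.184.0.0 - 216.187.255.255)
  216.184.128.0/17 (216.184.128.0 - 216.184.255.255)
Most specific is 216.184.128.0/17.

216.184.128.0/17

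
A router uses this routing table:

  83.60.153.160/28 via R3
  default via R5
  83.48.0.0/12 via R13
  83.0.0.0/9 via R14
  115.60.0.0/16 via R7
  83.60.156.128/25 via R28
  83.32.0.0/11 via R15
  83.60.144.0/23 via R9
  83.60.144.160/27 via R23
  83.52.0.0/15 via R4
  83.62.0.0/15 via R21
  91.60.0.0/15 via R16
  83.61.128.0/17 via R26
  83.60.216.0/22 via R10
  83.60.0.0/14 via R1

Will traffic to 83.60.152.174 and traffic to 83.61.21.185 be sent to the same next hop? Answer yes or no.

83.60.152.174: longest match 83.60.0.0/14 -> R1
83.61.21.185: longest match 83.60.0.0/14 -> R1

yes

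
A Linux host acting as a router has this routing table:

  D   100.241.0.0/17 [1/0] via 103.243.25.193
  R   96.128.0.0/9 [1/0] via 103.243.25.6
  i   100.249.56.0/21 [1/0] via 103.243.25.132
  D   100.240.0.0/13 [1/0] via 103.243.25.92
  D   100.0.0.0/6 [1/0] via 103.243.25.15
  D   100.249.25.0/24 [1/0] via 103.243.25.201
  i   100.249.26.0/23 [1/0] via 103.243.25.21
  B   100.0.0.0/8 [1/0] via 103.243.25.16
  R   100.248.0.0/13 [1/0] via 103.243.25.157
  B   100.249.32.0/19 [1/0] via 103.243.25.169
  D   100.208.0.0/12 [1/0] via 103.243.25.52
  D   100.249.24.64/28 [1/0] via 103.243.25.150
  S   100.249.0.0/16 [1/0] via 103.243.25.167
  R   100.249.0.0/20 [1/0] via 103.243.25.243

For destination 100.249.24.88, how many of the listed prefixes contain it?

4

Prefixes containing 100.249.24.88:
  100.0.0.0/6 (100.0.0.0 - 103.255.255.255)
  100.0.0.0/8 (100.0.0.0 - 100.255.255.255)
  100.248.0.0/13 (100.248.0.0 - 100.255.255.255)
  100.249.0.0/16 (100.249.0.0 - 100.249.255.255)
Total matching entries: 4.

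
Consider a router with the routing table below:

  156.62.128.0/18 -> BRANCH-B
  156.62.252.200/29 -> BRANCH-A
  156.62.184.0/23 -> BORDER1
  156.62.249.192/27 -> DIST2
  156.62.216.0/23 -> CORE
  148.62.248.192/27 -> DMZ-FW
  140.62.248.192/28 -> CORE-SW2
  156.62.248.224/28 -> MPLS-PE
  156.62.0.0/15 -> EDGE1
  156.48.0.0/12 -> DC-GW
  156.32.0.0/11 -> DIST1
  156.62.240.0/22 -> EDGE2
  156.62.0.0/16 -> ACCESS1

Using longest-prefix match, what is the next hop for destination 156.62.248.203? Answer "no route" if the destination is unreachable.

ACCESS1

Routes whose prefix contains 156.62.248.203:
  156.32.0.0/11 (156.32.0.0 - 156.63.255.255) -> DIST1
  156.48.0.0/12 (156.48.0.0 - 156.63.255.255) -> DC-GW
  156.62.0.0/15 (156.62.0.0 - 156.63.255.255) -> EDGE1
  156.62.0.0/16 (156.62.0.0 - 156.62.255.255) -> ACCESS1
More-specific entries that do NOT match:
  156.62.252.200/29 (156.62.252.200 - 156.62.252.207) does not contain 156.62.248.203
  140.62.248.192/28 (140.62.248.192 - 140.62.248.207) does not contain 156.62.248.203
  156.62.248.224/28 (156.62.248.224 - 156.62.248.239) does not contain 156.62.248.203
  156.62.249.192/27 (156.62.249.192 - 156.62.249.223) does not contain 156.62.248.203
  148.62.248.192/27 (148.62.248.192 - 148.62.248.223) does not contain 156.62.248.203
  156.62.184.0/23 (156.62.184.0 - 156.62.185.255) does not contain 156.62.248.203
  156.62.216.0/23 (156.62.216.0 - 156.62.217.255) does not contain 156.62.248.203
  156.62.240.0/22 (156.62.240.0 - 156.62.243.255) does not contain 156.62.248.203
  156.62.128.0/18 (156.62.128.0 - 156.62.191.255) does not contain 156.62.248.203
Longest matching prefix is /16 -> next hop ACCESS1.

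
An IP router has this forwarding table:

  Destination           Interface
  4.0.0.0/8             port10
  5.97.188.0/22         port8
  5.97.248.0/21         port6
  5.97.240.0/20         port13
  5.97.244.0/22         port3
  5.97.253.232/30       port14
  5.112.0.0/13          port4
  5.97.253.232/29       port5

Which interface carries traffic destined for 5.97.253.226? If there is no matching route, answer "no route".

Routes whose prefix contains 5.97.253.226:
  5.97.240.0/20 (5.97.240.0 - 5.97.255.255) -> port13
  5.97.248.0/21 (5.97.248.0 - 5.97.255.255) -> port6
More-specific entries that do NOT match:
  5.97.253.232/30 (5.97.253.232 - 5.97.253.235) does not contain 5.97.253.226
  5.97.253.232/29 (5.97.253.232 - 5.97.253.239) does not contain 5.97.253.226
  5.97.188.0/22 (5.97.188.0 - 5.97.191.255) does not contain 5.97.253.226
  5.97.244.0/22 (5.97.244.0 - 5.97.247.255) does not contain 5.97.253.226
Longest matching prefix is /21 -> interface port6.

port6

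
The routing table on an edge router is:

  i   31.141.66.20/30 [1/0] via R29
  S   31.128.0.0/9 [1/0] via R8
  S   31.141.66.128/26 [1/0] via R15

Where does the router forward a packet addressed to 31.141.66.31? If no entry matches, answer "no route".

Routes whose prefix contains 31.141.66.31:
  31.128.0.0/9 (31.128.0.0 - 31.255.255.255) -> R8
More-specific entries that do NOT match:
  31.141.66.20/30 (31.141.66.20 - 31.141.66.23) does not contain 31.141.66.31
  31.141.66.128/26 (31.141.66.128 - 31.141.66.191) does not contain 31.141.66.31
Longest matching prefix is /9 -> next hop R8.

R8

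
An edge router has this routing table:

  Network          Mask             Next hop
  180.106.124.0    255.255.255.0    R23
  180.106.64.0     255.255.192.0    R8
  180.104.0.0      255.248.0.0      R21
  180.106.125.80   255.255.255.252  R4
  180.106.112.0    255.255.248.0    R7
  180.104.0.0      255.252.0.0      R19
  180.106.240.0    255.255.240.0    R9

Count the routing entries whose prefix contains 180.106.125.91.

3

Prefixes containing 180.106.125.91:
  180.104.0.0/13 (180.104.0.0 - 180.111.255.255)
  180.104.0.0/14 (180.104.0.0 - 180.107.255.255)
  180.106.64.0/18 (180.106.64.0 - 180.106.127.255)
Total matching entries: 3.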